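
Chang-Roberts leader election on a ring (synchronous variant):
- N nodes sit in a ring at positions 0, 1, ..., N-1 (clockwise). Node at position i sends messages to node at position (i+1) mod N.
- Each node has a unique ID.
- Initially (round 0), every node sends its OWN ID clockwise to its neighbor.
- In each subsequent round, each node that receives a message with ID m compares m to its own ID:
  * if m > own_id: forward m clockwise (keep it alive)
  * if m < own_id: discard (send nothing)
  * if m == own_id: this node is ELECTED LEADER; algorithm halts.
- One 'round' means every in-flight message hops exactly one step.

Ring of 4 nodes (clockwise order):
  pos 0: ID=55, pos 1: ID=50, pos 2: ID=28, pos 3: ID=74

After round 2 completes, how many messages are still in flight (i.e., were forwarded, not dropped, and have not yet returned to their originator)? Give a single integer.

Answer: 2

Derivation:
Round 1: pos1(id50) recv 55: fwd; pos2(id28) recv 50: fwd; pos3(id74) recv 28: drop; pos0(id55) recv 74: fwd
Round 2: pos2(id28) recv 55: fwd; pos3(id74) recv 50: drop; pos1(id50) recv 74: fwd
After round 2: 2 messages still in flight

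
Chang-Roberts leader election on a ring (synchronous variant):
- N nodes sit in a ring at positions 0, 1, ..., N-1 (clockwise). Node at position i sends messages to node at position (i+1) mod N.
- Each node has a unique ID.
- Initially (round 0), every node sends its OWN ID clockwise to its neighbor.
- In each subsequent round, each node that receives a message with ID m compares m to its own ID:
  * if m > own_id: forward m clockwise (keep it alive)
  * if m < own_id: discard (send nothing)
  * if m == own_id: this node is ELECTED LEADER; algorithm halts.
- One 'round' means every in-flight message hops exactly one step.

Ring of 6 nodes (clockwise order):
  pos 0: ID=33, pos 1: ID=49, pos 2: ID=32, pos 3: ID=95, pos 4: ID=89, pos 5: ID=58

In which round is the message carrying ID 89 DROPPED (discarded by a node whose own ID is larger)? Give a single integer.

Answer: 5

Derivation:
Round 1: pos1(id49) recv 33: drop; pos2(id32) recv 49: fwd; pos3(id95) recv 32: drop; pos4(id89) recv 95: fwd; pos5(id58) recv 89: fwd; pos0(id33) recv 58: fwd
Round 2: pos3(id95) recv 49: drop; pos5(id58) recv 95: fwd; pos0(id33) recv 89: fwd; pos1(id49) recv 58: fwd
Round 3: pos0(id33) recv 95: fwd; pos1(id49) recv 89: fwd; pos2(id32) recv 58: fwd
Round 4: pos1(id49) recv 95: fwd; pos2(id32) recv 89: fwd; pos3(id95) recv 58: drop
Round 5: pos2(id32) recv 95: fwd; pos3(id95) recv 89: drop
Round 6: pos3(id95) recv 95: ELECTED
Message ID 89 originates at pos 4; dropped at pos 3 in round 5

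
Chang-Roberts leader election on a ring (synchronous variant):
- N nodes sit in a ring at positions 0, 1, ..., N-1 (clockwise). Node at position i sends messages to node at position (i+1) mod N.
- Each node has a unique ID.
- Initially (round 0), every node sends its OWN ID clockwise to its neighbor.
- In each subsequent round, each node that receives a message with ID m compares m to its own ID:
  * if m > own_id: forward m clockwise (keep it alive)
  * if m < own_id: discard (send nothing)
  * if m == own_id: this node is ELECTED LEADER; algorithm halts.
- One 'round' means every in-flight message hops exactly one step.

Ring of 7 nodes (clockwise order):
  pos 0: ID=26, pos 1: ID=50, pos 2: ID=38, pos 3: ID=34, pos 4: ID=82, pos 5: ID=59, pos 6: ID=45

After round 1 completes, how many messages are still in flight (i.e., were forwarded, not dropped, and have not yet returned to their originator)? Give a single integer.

Answer: 5

Derivation:
Round 1: pos1(id50) recv 26: drop; pos2(id38) recv 50: fwd; pos3(id34) recv 38: fwd; pos4(id82) recv 34: drop; pos5(id59) recv 82: fwd; pos6(id45) recv 59: fwd; pos0(id26) recv 45: fwd
After round 1: 5 messages still in flight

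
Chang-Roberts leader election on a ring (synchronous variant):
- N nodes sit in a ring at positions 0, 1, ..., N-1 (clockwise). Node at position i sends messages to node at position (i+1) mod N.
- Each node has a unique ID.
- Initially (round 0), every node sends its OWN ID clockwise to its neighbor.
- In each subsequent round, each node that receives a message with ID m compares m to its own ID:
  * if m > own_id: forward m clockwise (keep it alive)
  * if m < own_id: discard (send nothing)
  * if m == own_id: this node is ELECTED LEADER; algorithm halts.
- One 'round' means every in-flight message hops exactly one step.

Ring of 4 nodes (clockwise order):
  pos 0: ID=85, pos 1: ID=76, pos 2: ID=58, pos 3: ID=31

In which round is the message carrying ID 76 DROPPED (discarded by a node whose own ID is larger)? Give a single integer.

Round 1: pos1(id76) recv 85: fwd; pos2(id58) recv 76: fwd; pos3(id31) recv 58: fwd; pos0(id85) recv 31: drop
Round 2: pos2(id58) recv 85: fwd; pos3(id31) recv 76: fwd; pos0(id85) recv 58: drop
Round 3: pos3(id31) recv 85: fwd; pos0(id85) recv 76: drop
Round 4: pos0(id85) recv 85: ELECTED
Message ID 76 originates at pos 1; dropped at pos 0 in round 3

Answer: 3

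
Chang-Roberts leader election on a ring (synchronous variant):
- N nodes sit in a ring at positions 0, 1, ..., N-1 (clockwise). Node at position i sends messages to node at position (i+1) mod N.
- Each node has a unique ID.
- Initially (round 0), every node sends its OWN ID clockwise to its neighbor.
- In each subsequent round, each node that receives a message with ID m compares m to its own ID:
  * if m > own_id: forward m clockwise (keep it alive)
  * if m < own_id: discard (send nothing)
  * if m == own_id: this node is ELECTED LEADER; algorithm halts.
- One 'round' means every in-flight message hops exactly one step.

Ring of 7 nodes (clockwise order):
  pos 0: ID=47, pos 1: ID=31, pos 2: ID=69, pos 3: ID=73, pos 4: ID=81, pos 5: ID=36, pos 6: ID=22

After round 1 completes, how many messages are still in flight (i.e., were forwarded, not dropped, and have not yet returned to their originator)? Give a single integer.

Answer: 3

Derivation:
Round 1: pos1(id31) recv 47: fwd; pos2(id69) recv 31: drop; pos3(id73) recv 69: drop; pos4(id81) recv 73: drop; pos5(id36) recv 81: fwd; pos6(id22) recv 36: fwd; pos0(id47) recv 22: drop
After round 1: 3 messages still in flight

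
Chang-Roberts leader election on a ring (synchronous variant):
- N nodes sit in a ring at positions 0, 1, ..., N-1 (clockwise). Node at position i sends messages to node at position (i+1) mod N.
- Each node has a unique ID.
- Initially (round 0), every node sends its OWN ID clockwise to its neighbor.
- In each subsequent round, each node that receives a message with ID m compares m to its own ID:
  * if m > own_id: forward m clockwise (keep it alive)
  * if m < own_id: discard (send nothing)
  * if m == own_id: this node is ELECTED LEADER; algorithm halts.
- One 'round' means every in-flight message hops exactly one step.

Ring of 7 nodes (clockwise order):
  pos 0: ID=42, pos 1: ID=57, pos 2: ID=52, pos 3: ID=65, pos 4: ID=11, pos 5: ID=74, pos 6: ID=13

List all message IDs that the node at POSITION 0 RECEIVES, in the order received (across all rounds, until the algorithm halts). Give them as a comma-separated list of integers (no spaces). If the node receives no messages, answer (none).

Answer: 13,74

Derivation:
Round 1: pos1(id57) recv 42: drop; pos2(id52) recv 57: fwd; pos3(id65) recv 52: drop; pos4(id11) recv 65: fwd; pos5(id74) recv 11: drop; pos6(id13) recv 74: fwd; pos0(id42) recv 13: drop
Round 2: pos3(id65) recv 57: drop; pos5(id74) recv 65: drop; pos0(id42) recv 74: fwd
Round 3: pos1(id57) recv 74: fwd
Round 4: pos2(id52) recv 74: fwd
Round 5: pos3(id65) recv 74: fwd
Round 6: pos4(id11) recv 74: fwd
Round 7: pos5(id74) recv 74: ELECTED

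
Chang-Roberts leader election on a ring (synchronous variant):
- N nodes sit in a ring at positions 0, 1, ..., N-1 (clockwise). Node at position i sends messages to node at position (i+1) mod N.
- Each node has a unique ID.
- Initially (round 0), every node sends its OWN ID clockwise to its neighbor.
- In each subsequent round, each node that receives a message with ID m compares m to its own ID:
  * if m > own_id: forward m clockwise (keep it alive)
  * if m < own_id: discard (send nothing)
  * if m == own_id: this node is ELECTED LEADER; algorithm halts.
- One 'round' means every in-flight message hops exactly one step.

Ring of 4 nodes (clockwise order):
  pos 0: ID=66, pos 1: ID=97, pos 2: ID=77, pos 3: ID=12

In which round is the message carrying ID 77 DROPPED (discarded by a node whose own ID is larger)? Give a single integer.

Round 1: pos1(id97) recv 66: drop; pos2(id77) recv 97: fwd; pos3(id12) recv 77: fwd; pos0(id66) recv 12: drop
Round 2: pos3(id12) recv 97: fwd; pos0(id66) recv 77: fwd
Round 3: pos0(id66) recv 97: fwd; pos1(id97) recv 77: drop
Round 4: pos1(id97) recv 97: ELECTED
Message ID 77 originates at pos 2; dropped at pos 1 in round 3

Answer: 3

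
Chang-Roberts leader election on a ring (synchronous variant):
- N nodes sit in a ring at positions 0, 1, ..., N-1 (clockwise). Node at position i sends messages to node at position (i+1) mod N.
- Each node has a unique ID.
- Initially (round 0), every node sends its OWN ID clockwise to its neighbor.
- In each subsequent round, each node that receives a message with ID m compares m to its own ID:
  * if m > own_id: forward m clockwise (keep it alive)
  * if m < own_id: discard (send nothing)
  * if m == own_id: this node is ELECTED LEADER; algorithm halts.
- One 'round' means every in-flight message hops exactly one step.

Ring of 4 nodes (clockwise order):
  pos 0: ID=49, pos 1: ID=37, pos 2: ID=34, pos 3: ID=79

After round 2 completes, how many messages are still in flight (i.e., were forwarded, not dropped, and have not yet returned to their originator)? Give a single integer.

Answer: 2

Derivation:
Round 1: pos1(id37) recv 49: fwd; pos2(id34) recv 37: fwd; pos3(id79) recv 34: drop; pos0(id49) recv 79: fwd
Round 2: pos2(id34) recv 49: fwd; pos3(id79) recv 37: drop; pos1(id37) recv 79: fwd
After round 2: 2 messages still in flight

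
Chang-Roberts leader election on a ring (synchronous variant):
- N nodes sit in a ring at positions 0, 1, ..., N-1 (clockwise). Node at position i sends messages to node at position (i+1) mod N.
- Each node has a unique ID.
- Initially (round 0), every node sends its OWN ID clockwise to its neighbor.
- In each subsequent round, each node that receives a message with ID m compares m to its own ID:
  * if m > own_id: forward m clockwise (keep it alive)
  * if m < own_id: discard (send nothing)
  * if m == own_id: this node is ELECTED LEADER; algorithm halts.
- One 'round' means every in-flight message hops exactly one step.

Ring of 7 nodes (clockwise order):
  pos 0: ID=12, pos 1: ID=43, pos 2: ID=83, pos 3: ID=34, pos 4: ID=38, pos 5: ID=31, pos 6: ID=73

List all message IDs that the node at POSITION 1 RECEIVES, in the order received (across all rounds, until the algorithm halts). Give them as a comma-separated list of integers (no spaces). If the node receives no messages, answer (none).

Round 1: pos1(id43) recv 12: drop; pos2(id83) recv 43: drop; pos3(id34) recv 83: fwd; pos4(id38) recv 34: drop; pos5(id31) recv 38: fwd; pos6(id73) recv 31: drop; pos0(id12) recv 73: fwd
Round 2: pos4(id38) recv 83: fwd; pos6(id73) recv 38: drop; pos1(id43) recv 73: fwd
Round 3: pos5(id31) recv 83: fwd; pos2(id83) recv 73: drop
Round 4: pos6(id73) recv 83: fwd
Round 5: pos0(id12) recv 83: fwd
Round 6: pos1(id43) recv 83: fwd
Round 7: pos2(id83) recv 83: ELECTED

Answer: 12,73,83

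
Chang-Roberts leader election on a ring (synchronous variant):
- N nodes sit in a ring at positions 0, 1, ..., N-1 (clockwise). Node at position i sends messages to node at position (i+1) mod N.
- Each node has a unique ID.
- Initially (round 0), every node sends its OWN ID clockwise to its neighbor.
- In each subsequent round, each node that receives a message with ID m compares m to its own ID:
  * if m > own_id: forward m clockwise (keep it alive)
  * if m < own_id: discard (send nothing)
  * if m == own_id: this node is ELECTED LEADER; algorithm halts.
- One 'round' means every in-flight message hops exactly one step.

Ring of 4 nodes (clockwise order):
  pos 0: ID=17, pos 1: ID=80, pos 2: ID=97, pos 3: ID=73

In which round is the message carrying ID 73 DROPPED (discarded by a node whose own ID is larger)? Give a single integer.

Round 1: pos1(id80) recv 17: drop; pos2(id97) recv 80: drop; pos3(id73) recv 97: fwd; pos0(id17) recv 73: fwd
Round 2: pos0(id17) recv 97: fwd; pos1(id80) recv 73: drop
Round 3: pos1(id80) recv 97: fwd
Round 4: pos2(id97) recv 97: ELECTED
Message ID 73 originates at pos 3; dropped at pos 1 in round 2

Answer: 2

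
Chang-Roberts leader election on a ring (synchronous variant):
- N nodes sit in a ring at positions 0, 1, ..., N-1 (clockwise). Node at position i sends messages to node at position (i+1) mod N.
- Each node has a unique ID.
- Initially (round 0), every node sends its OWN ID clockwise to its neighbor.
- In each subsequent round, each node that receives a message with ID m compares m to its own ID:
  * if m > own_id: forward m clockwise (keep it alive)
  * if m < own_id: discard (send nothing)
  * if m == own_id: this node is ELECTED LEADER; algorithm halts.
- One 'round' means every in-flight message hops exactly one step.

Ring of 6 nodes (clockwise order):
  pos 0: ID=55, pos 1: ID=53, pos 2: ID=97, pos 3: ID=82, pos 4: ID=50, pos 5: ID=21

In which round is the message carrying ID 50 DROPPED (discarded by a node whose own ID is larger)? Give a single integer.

Answer: 2

Derivation:
Round 1: pos1(id53) recv 55: fwd; pos2(id97) recv 53: drop; pos3(id82) recv 97: fwd; pos4(id50) recv 82: fwd; pos5(id21) recv 50: fwd; pos0(id55) recv 21: drop
Round 2: pos2(id97) recv 55: drop; pos4(id50) recv 97: fwd; pos5(id21) recv 82: fwd; pos0(id55) recv 50: drop
Round 3: pos5(id21) recv 97: fwd; pos0(id55) recv 82: fwd
Round 4: pos0(id55) recv 97: fwd; pos1(id53) recv 82: fwd
Round 5: pos1(id53) recv 97: fwd; pos2(id97) recv 82: drop
Round 6: pos2(id97) recv 97: ELECTED
Message ID 50 originates at pos 4; dropped at pos 0 in round 2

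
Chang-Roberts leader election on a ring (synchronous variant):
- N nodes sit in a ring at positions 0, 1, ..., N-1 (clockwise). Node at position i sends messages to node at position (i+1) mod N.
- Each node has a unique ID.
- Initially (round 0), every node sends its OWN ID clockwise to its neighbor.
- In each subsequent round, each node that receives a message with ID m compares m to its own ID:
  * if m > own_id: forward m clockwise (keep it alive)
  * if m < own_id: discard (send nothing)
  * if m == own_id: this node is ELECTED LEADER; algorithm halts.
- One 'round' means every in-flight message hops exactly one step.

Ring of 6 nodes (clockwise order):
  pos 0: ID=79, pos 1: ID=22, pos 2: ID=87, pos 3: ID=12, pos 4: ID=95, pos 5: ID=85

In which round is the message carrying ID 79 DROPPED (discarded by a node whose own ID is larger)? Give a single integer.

Round 1: pos1(id22) recv 79: fwd; pos2(id87) recv 22: drop; pos3(id12) recv 87: fwd; pos4(id95) recv 12: drop; pos5(id85) recv 95: fwd; pos0(id79) recv 85: fwd
Round 2: pos2(id87) recv 79: drop; pos4(id95) recv 87: drop; pos0(id79) recv 95: fwd; pos1(id22) recv 85: fwd
Round 3: pos1(id22) recv 95: fwd; pos2(id87) recv 85: drop
Round 4: pos2(id87) recv 95: fwd
Round 5: pos3(id12) recv 95: fwd
Round 6: pos4(id95) recv 95: ELECTED
Message ID 79 originates at pos 0; dropped at pos 2 in round 2

Answer: 2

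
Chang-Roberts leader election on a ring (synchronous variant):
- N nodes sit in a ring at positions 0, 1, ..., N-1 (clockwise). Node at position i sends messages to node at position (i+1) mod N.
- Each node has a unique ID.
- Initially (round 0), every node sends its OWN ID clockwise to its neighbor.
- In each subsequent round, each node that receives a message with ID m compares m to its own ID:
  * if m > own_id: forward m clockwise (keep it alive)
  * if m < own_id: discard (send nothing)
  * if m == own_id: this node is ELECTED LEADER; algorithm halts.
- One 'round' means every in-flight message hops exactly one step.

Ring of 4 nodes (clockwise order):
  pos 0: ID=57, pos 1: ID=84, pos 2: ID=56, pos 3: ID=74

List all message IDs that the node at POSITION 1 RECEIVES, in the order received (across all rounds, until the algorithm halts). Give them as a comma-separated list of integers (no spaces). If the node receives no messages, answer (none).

Round 1: pos1(id84) recv 57: drop; pos2(id56) recv 84: fwd; pos3(id74) recv 56: drop; pos0(id57) recv 74: fwd
Round 2: pos3(id74) recv 84: fwd; pos1(id84) recv 74: drop
Round 3: pos0(id57) recv 84: fwd
Round 4: pos1(id84) recv 84: ELECTED

Answer: 57,74,84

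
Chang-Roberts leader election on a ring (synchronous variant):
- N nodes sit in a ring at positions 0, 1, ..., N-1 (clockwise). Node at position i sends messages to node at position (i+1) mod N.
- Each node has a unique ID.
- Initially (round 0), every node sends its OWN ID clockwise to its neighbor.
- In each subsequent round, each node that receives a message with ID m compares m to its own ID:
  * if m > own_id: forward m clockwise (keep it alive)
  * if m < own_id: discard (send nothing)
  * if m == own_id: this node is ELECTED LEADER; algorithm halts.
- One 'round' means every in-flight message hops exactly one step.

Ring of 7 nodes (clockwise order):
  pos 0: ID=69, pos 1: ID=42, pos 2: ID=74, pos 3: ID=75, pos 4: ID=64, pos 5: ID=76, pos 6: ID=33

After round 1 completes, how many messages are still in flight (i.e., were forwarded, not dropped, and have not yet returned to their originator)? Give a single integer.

Answer: 3

Derivation:
Round 1: pos1(id42) recv 69: fwd; pos2(id74) recv 42: drop; pos3(id75) recv 74: drop; pos4(id64) recv 75: fwd; pos5(id76) recv 64: drop; pos6(id33) recv 76: fwd; pos0(id69) recv 33: drop
After round 1: 3 messages still in flight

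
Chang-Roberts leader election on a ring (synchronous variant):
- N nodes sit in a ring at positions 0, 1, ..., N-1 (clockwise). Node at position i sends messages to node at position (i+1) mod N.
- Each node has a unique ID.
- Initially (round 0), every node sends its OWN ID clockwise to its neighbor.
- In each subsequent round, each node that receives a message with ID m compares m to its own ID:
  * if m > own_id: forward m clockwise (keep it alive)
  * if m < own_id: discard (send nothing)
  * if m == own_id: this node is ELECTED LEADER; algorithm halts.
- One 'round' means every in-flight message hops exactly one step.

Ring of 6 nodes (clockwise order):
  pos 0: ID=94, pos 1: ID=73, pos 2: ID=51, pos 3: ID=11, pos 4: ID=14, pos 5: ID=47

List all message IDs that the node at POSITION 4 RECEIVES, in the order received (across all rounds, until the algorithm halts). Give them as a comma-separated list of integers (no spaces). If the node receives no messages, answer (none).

Answer: 11,51,73,94

Derivation:
Round 1: pos1(id73) recv 94: fwd; pos2(id51) recv 73: fwd; pos3(id11) recv 51: fwd; pos4(id14) recv 11: drop; pos5(id47) recv 14: drop; pos0(id94) recv 47: drop
Round 2: pos2(id51) recv 94: fwd; pos3(id11) recv 73: fwd; pos4(id14) recv 51: fwd
Round 3: pos3(id11) recv 94: fwd; pos4(id14) recv 73: fwd; pos5(id47) recv 51: fwd
Round 4: pos4(id14) recv 94: fwd; pos5(id47) recv 73: fwd; pos0(id94) recv 51: drop
Round 5: pos5(id47) recv 94: fwd; pos0(id94) recv 73: drop
Round 6: pos0(id94) recv 94: ELECTED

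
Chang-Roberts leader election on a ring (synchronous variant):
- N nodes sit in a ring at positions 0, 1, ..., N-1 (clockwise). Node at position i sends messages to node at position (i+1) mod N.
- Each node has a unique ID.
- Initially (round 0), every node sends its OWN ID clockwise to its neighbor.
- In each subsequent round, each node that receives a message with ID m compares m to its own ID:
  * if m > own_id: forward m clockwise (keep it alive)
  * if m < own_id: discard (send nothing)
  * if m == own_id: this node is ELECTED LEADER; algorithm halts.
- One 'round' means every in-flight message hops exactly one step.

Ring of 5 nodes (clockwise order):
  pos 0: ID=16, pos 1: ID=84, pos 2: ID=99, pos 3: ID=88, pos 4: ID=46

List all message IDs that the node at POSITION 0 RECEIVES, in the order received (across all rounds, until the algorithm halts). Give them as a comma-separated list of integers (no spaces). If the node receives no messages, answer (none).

Round 1: pos1(id84) recv 16: drop; pos2(id99) recv 84: drop; pos3(id88) recv 99: fwd; pos4(id46) recv 88: fwd; pos0(id16) recv 46: fwd
Round 2: pos4(id46) recv 99: fwd; pos0(id16) recv 88: fwd; pos1(id84) recv 46: drop
Round 3: pos0(id16) recv 99: fwd; pos1(id84) recv 88: fwd
Round 4: pos1(id84) recv 99: fwd; pos2(id99) recv 88: drop
Round 5: pos2(id99) recv 99: ELECTED

Answer: 46,88,99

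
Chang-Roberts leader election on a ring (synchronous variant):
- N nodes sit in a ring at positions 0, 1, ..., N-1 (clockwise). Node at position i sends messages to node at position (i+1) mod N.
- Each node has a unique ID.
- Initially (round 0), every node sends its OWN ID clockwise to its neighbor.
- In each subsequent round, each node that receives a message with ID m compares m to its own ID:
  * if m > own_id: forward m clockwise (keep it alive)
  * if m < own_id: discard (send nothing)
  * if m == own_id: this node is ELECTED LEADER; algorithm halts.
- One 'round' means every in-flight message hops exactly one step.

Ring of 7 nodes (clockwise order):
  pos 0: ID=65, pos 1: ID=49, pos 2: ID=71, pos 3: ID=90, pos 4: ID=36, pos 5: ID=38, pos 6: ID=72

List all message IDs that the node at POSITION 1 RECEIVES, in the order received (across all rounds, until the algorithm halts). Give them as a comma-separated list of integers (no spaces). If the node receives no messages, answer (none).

Answer: 65,72,90

Derivation:
Round 1: pos1(id49) recv 65: fwd; pos2(id71) recv 49: drop; pos3(id90) recv 71: drop; pos4(id36) recv 90: fwd; pos5(id38) recv 36: drop; pos6(id72) recv 38: drop; pos0(id65) recv 72: fwd
Round 2: pos2(id71) recv 65: drop; pos5(id38) recv 90: fwd; pos1(id49) recv 72: fwd
Round 3: pos6(id72) recv 90: fwd; pos2(id71) recv 72: fwd
Round 4: pos0(id65) recv 90: fwd; pos3(id90) recv 72: drop
Round 5: pos1(id49) recv 90: fwd
Round 6: pos2(id71) recv 90: fwd
Round 7: pos3(id90) recv 90: ELECTED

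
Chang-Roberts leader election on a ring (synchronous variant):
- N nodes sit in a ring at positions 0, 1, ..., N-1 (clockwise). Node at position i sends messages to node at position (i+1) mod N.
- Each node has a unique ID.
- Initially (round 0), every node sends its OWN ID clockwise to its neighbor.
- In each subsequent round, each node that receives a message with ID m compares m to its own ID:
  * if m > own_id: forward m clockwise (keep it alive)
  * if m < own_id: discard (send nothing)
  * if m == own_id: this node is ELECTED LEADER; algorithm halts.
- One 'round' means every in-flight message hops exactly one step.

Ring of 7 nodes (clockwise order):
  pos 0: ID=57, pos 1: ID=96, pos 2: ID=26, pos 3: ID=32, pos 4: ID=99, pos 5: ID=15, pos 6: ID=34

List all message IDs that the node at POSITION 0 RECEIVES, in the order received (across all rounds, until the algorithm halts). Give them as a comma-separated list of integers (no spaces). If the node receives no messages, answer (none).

Round 1: pos1(id96) recv 57: drop; pos2(id26) recv 96: fwd; pos3(id32) recv 26: drop; pos4(id99) recv 32: drop; pos5(id15) recv 99: fwd; pos6(id34) recv 15: drop; pos0(id57) recv 34: drop
Round 2: pos3(id32) recv 96: fwd; pos6(id34) recv 99: fwd
Round 3: pos4(id99) recv 96: drop; pos0(id57) recv 99: fwd
Round 4: pos1(id96) recv 99: fwd
Round 5: pos2(id26) recv 99: fwd
Round 6: pos3(id32) recv 99: fwd
Round 7: pos4(id99) recv 99: ELECTED

Answer: 34,99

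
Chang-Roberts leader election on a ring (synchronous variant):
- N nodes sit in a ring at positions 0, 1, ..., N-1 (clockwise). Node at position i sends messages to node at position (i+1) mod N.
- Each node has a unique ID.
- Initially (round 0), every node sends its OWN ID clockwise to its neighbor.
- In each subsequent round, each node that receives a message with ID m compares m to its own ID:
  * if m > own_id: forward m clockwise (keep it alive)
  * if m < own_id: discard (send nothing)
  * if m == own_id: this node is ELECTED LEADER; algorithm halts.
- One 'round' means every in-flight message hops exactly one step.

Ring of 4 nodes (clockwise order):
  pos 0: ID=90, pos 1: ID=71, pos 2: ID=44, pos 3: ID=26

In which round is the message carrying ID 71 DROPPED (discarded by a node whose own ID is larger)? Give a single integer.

Round 1: pos1(id71) recv 90: fwd; pos2(id44) recv 71: fwd; pos3(id26) recv 44: fwd; pos0(id90) recv 26: drop
Round 2: pos2(id44) recv 90: fwd; pos3(id26) recv 71: fwd; pos0(id90) recv 44: drop
Round 3: pos3(id26) recv 90: fwd; pos0(id90) recv 71: drop
Round 4: pos0(id90) recv 90: ELECTED
Message ID 71 originates at pos 1; dropped at pos 0 in round 3

Answer: 3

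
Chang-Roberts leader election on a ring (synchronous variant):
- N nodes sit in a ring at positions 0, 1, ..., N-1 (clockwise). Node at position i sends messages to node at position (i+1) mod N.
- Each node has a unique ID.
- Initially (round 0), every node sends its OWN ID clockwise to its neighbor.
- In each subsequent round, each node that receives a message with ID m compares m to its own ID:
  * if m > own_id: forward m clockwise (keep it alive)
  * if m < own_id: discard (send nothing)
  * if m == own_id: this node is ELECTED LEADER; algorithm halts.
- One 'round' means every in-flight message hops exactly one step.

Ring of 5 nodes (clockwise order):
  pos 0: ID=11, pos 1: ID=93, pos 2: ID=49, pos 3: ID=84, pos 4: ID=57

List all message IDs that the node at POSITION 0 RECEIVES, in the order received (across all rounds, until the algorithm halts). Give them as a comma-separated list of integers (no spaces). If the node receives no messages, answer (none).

Round 1: pos1(id93) recv 11: drop; pos2(id49) recv 93: fwd; pos3(id84) recv 49: drop; pos4(id57) recv 84: fwd; pos0(id11) recv 57: fwd
Round 2: pos3(id84) recv 93: fwd; pos0(id11) recv 84: fwd; pos1(id93) recv 57: drop
Round 3: pos4(id57) recv 93: fwd; pos1(id93) recv 84: drop
Round 4: pos0(id11) recv 93: fwd
Round 5: pos1(id93) recv 93: ELECTED

Answer: 57,84,93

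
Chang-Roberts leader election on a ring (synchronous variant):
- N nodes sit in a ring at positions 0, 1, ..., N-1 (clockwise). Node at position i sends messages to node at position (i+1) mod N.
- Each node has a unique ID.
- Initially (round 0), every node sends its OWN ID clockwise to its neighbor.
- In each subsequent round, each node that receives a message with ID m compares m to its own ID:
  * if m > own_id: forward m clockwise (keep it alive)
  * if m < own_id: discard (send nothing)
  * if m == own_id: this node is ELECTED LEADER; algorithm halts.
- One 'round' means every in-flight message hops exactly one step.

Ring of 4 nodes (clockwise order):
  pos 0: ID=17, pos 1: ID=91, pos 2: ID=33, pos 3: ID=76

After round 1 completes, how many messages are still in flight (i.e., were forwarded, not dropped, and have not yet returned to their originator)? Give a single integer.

Answer: 2

Derivation:
Round 1: pos1(id91) recv 17: drop; pos2(id33) recv 91: fwd; pos3(id76) recv 33: drop; pos0(id17) recv 76: fwd
After round 1: 2 messages still in flight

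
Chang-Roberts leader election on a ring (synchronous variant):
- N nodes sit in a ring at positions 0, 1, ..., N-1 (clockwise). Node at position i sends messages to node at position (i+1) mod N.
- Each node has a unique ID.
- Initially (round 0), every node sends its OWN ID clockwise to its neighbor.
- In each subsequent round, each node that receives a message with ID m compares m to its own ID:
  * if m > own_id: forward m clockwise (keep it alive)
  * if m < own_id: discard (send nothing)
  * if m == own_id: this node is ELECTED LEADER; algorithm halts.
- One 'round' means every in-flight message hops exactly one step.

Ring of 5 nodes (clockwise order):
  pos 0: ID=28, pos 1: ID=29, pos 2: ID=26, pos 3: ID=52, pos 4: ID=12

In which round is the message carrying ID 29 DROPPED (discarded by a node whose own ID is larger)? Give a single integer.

Answer: 2

Derivation:
Round 1: pos1(id29) recv 28: drop; pos2(id26) recv 29: fwd; pos3(id52) recv 26: drop; pos4(id12) recv 52: fwd; pos0(id28) recv 12: drop
Round 2: pos3(id52) recv 29: drop; pos0(id28) recv 52: fwd
Round 3: pos1(id29) recv 52: fwd
Round 4: pos2(id26) recv 52: fwd
Round 5: pos3(id52) recv 52: ELECTED
Message ID 29 originates at pos 1; dropped at pos 3 in round 2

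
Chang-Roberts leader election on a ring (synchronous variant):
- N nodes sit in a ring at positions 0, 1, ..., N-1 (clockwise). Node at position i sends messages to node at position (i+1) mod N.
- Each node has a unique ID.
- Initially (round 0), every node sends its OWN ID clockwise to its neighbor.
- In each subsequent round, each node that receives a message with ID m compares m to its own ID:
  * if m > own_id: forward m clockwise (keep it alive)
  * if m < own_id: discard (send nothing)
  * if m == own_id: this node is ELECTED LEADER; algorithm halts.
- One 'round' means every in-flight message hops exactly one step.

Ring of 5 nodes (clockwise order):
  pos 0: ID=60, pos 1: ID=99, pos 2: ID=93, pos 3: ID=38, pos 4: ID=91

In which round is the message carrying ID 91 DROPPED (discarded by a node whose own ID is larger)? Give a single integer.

Answer: 2

Derivation:
Round 1: pos1(id99) recv 60: drop; pos2(id93) recv 99: fwd; pos3(id38) recv 93: fwd; pos4(id91) recv 38: drop; pos0(id60) recv 91: fwd
Round 2: pos3(id38) recv 99: fwd; pos4(id91) recv 93: fwd; pos1(id99) recv 91: drop
Round 3: pos4(id91) recv 99: fwd; pos0(id60) recv 93: fwd
Round 4: pos0(id60) recv 99: fwd; pos1(id99) recv 93: drop
Round 5: pos1(id99) recv 99: ELECTED
Message ID 91 originates at pos 4; dropped at pos 1 in round 2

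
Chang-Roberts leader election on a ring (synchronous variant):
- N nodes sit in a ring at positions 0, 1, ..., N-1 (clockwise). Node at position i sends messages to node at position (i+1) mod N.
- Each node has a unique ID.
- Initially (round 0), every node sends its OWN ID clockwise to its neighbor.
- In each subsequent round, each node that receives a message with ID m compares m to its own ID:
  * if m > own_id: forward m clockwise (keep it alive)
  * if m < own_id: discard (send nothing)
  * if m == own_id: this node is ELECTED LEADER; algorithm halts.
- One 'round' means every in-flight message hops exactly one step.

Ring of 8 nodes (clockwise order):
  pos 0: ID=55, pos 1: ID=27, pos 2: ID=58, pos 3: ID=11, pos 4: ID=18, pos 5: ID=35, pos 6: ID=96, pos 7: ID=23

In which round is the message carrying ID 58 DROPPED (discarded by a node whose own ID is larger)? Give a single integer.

Round 1: pos1(id27) recv 55: fwd; pos2(id58) recv 27: drop; pos3(id11) recv 58: fwd; pos4(id18) recv 11: drop; pos5(id35) recv 18: drop; pos6(id96) recv 35: drop; pos7(id23) recv 96: fwd; pos0(id55) recv 23: drop
Round 2: pos2(id58) recv 55: drop; pos4(id18) recv 58: fwd; pos0(id55) recv 96: fwd
Round 3: pos5(id35) recv 58: fwd; pos1(id27) recv 96: fwd
Round 4: pos6(id96) recv 58: drop; pos2(id58) recv 96: fwd
Round 5: pos3(id11) recv 96: fwd
Round 6: pos4(id18) recv 96: fwd
Round 7: pos5(id35) recv 96: fwd
Round 8: pos6(id96) recv 96: ELECTED
Message ID 58 originates at pos 2; dropped at pos 6 in round 4

Answer: 4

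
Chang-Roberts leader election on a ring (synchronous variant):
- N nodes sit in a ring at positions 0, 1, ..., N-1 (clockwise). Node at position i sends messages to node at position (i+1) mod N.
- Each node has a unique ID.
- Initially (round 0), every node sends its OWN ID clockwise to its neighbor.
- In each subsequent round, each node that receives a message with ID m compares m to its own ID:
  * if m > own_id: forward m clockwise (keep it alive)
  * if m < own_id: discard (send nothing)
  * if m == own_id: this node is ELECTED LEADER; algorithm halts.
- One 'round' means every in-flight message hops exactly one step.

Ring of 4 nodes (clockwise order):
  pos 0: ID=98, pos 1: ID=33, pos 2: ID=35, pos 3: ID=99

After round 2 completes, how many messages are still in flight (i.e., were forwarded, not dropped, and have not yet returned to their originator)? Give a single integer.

Answer: 2

Derivation:
Round 1: pos1(id33) recv 98: fwd; pos2(id35) recv 33: drop; pos3(id99) recv 35: drop; pos0(id98) recv 99: fwd
Round 2: pos2(id35) recv 98: fwd; pos1(id33) recv 99: fwd
After round 2: 2 messages still in flight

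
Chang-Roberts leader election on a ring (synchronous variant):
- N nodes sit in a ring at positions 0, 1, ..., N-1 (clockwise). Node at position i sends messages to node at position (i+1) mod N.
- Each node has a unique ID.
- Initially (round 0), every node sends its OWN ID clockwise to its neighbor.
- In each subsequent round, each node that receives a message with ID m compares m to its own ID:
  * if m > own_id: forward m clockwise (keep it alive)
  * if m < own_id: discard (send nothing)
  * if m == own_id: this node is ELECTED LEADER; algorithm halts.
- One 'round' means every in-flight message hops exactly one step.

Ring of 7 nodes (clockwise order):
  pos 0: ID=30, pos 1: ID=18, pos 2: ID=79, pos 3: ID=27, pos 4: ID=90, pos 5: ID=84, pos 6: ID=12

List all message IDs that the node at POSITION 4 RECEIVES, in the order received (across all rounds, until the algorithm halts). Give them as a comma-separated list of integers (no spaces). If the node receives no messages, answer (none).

Answer: 27,79,84,90

Derivation:
Round 1: pos1(id18) recv 30: fwd; pos2(id79) recv 18: drop; pos3(id27) recv 79: fwd; pos4(id90) recv 27: drop; pos5(id84) recv 90: fwd; pos6(id12) recv 84: fwd; pos0(id30) recv 12: drop
Round 2: pos2(id79) recv 30: drop; pos4(id90) recv 79: drop; pos6(id12) recv 90: fwd; pos0(id30) recv 84: fwd
Round 3: pos0(id30) recv 90: fwd; pos1(id18) recv 84: fwd
Round 4: pos1(id18) recv 90: fwd; pos2(id79) recv 84: fwd
Round 5: pos2(id79) recv 90: fwd; pos3(id27) recv 84: fwd
Round 6: pos3(id27) recv 90: fwd; pos4(id90) recv 84: drop
Round 7: pos4(id90) recv 90: ELECTED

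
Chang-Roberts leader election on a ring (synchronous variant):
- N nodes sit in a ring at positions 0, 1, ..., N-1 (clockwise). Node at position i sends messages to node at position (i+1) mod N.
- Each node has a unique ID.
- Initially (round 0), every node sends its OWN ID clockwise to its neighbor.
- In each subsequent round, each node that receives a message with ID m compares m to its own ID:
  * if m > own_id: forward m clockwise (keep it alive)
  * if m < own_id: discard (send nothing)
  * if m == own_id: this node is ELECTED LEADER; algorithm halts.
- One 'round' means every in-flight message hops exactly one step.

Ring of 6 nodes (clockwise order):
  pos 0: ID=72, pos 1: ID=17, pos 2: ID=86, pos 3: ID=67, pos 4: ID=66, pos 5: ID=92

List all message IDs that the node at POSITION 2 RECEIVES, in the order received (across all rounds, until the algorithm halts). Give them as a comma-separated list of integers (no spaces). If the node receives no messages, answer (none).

Round 1: pos1(id17) recv 72: fwd; pos2(id86) recv 17: drop; pos3(id67) recv 86: fwd; pos4(id66) recv 67: fwd; pos5(id92) recv 66: drop; pos0(id72) recv 92: fwd
Round 2: pos2(id86) recv 72: drop; pos4(id66) recv 86: fwd; pos5(id92) recv 67: drop; pos1(id17) recv 92: fwd
Round 3: pos5(id92) recv 86: drop; pos2(id86) recv 92: fwd
Round 4: pos3(id67) recv 92: fwd
Round 5: pos4(id66) recv 92: fwd
Round 6: pos5(id92) recv 92: ELECTED

Answer: 17,72,92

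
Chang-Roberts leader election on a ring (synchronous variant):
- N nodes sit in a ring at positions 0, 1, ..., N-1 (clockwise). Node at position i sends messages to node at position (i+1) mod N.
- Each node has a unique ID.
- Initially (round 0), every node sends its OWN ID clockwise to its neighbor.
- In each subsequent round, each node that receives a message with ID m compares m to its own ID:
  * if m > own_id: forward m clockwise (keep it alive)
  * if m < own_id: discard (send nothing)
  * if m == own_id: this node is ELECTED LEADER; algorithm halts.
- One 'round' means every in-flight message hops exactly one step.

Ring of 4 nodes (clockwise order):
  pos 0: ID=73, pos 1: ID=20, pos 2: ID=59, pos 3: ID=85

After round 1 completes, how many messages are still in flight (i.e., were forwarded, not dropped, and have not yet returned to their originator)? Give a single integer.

Round 1: pos1(id20) recv 73: fwd; pos2(id59) recv 20: drop; pos3(id85) recv 59: drop; pos0(id73) recv 85: fwd
After round 1: 2 messages still in flight

Answer: 2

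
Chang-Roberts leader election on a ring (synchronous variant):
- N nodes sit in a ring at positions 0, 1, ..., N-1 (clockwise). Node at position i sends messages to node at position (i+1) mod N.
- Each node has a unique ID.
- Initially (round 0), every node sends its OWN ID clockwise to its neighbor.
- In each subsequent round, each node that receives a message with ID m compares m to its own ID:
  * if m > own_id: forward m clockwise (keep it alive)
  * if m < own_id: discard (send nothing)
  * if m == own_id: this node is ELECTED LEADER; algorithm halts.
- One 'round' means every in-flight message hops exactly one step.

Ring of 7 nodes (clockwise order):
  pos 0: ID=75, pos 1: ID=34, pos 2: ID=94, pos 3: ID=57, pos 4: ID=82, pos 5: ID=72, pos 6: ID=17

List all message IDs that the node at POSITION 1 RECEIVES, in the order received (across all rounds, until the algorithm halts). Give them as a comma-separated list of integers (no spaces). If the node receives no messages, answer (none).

Round 1: pos1(id34) recv 75: fwd; pos2(id94) recv 34: drop; pos3(id57) recv 94: fwd; pos4(id82) recv 57: drop; pos5(id72) recv 82: fwd; pos6(id17) recv 72: fwd; pos0(id75) recv 17: drop
Round 2: pos2(id94) recv 75: drop; pos4(id82) recv 94: fwd; pos6(id17) recv 82: fwd; pos0(id75) recv 72: drop
Round 3: pos5(id72) recv 94: fwd; pos0(id75) recv 82: fwd
Round 4: pos6(id17) recv 94: fwd; pos1(id34) recv 82: fwd
Round 5: pos0(id75) recv 94: fwd; pos2(id94) recv 82: drop
Round 6: pos1(id34) recv 94: fwd
Round 7: pos2(id94) recv 94: ELECTED

Answer: 75,82,94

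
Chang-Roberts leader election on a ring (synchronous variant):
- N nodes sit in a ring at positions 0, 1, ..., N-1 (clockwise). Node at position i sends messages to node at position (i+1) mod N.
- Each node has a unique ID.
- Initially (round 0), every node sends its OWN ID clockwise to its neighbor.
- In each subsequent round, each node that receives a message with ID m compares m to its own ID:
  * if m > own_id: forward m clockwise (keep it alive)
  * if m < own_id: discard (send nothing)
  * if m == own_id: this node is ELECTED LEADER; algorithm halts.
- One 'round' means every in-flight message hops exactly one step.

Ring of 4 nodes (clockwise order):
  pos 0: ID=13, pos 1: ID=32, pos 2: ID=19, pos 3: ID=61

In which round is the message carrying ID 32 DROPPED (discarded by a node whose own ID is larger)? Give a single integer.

Round 1: pos1(id32) recv 13: drop; pos2(id19) recv 32: fwd; pos3(id61) recv 19: drop; pos0(id13) recv 61: fwd
Round 2: pos3(id61) recv 32: drop; pos1(id32) recv 61: fwd
Round 3: pos2(id19) recv 61: fwd
Round 4: pos3(id61) recv 61: ELECTED
Message ID 32 originates at pos 1; dropped at pos 3 in round 2

Answer: 2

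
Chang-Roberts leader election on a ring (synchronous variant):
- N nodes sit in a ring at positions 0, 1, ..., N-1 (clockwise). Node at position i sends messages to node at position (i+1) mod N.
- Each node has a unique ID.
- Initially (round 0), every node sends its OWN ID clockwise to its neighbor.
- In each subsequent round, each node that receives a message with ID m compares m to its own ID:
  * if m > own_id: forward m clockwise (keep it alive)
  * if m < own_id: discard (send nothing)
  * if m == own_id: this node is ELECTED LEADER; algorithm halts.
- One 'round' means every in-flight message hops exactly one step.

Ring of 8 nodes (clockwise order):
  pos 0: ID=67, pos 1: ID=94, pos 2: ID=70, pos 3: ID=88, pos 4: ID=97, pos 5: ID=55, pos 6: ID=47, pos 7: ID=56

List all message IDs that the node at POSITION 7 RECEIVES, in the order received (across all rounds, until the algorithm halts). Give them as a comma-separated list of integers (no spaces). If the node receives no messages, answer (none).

Answer: 47,55,97

Derivation:
Round 1: pos1(id94) recv 67: drop; pos2(id70) recv 94: fwd; pos3(id88) recv 70: drop; pos4(id97) recv 88: drop; pos5(id55) recv 97: fwd; pos6(id47) recv 55: fwd; pos7(id56) recv 47: drop; pos0(id67) recv 56: drop
Round 2: pos3(id88) recv 94: fwd; pos6(id47) recv 97: fwd; pos7(id56) recv 55: drop
Round 3: pos4(id97) recv 94: drop; pos7(id56) recv 97: fwd
Round 4: pos0(id67) recv 97: fwd
Round 5: pos1(id94) recv 97: fwd
Round 6: pos2(id70) recv 97: fwd
Round 7: pos3(id88) recv 97: fwd
Round 8: pos4(id97) recv 97: ELECTED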